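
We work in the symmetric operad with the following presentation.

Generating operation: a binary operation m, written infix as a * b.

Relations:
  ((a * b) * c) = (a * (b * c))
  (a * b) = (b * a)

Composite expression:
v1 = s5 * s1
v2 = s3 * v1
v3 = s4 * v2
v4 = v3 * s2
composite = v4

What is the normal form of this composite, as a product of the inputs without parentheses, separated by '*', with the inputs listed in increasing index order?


s1 * s2 * s3 * s4 * s5

Reordering under m is free, so list the s-inputs canonically.
(s5 * s1) collapses to s5 * s1
(s3 * (s5 * s1)) collapses to s3 * s5 * s1
(s4 * (s3 * (s5 * s1))) collapses to s4 * s3 * s5 * s1
((s4 * (s3 * (s5 * s1))) * s2) collapses to s4 * s3 * s5 * s1 * s2
rearranged into index order: s1 * s2 * s3 * s4 * s5


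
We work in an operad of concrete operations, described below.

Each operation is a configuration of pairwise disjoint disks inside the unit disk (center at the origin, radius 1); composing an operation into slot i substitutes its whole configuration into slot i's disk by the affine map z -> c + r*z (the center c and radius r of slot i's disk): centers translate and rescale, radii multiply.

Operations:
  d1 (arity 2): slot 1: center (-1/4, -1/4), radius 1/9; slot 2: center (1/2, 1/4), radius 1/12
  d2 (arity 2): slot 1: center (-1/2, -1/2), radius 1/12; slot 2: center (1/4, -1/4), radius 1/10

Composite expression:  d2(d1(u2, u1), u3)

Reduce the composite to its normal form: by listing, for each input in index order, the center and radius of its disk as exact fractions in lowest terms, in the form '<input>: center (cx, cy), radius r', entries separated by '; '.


u1: center (-11/24, -23/48), radius 1/144; u2: center (-25/48, -25/48), radius 1/108; u3: center (1/4, -1/4), radius 1/10

Below d2, radii multiply path by path; the u-disk centers shift.
u2: after 2 affine steps, its disk has center (-25/48, -25/48), radius 1/108
u1: after 2 affine steps, its disk has center (-11/24, -23/48), radius 1/144
u3: after 1 affine step, its disk has center (1/4, -1/4), radius 1/10


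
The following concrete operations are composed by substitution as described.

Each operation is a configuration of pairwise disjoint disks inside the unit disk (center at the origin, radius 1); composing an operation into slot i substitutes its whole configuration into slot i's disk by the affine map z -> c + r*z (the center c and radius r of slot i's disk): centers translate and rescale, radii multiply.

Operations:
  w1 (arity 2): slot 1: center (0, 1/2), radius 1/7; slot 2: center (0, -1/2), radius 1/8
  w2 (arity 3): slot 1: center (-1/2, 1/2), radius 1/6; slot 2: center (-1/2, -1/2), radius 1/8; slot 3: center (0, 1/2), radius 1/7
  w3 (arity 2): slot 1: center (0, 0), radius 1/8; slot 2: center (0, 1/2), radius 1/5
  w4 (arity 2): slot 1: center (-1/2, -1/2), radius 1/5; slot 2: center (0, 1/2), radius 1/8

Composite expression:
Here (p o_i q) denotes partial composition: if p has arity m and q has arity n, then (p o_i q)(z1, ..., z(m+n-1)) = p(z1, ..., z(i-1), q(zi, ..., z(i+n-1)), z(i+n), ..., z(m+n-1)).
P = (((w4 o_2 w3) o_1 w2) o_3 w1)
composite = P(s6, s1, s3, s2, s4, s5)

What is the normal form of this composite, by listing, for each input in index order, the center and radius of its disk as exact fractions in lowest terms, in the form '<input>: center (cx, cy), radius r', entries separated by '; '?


s1: center (-3/5, -3/5), radius 1/40; s2: center (-1/2, -29/70), radius 1/280; s3: center (-1/2, -27/70), radius 1/245; s4: center (0, 1/2), radius 1/64; s5: center (0, 9/16), radius 1/40; s6: center (-3/5, -2/5), radius 1/30

Follow each s-input down from w4: c' goes to c + r*c', radius to r*r'.
input s6: applying the 2 nested substitutions gives center (-3/5, -2/5), radius 1/30
input s1: applying the 2 nested substitutions gives center (-3/5, -3/5), radius 1/40
input s3: applying the 3 nested substitutions gives center (-1/2, -27/70), radius 1/245
input s2: applying the 3 nested substitutions gives center (-1/2, -29/70), radius 1/280
input s4: applying the 2 nested substitutions gives center (0, 1/2), radius 1/64
input s5: applying the 2 nested substitutions gives center (0, 9/16), radius 1/40


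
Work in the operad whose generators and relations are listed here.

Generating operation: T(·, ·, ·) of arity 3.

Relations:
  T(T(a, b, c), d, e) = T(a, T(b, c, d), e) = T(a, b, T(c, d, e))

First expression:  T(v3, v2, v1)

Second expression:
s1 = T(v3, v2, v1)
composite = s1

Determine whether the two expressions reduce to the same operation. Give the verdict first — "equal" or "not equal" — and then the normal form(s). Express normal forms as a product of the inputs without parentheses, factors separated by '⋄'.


The first expression, normalized: v3 ⋄ v2 ⋄ v1
The second expression, normalized: v3 ⋄ v2 ⋄ v1
Both agree, so they are equal.

equal: each reduces to v3 ⋄ v2 ⋄ v1


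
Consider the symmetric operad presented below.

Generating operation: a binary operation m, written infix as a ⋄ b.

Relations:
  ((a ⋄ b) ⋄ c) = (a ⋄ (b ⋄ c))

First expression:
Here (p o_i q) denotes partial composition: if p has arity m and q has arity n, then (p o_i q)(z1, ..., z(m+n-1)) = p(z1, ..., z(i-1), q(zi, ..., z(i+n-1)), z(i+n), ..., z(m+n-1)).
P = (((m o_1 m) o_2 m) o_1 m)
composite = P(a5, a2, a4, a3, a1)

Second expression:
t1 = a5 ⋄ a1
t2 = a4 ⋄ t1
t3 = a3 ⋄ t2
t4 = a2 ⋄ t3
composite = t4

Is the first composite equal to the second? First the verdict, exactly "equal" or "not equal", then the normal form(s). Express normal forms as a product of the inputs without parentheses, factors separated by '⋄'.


The first expression, normalized: a5 ⋄ a2 ⋄ a4 ⋄ a3 ⋄ a1
The second expression, normalized: a2 ⋄ a3 ⋄ a4 ⋄ a5 ⋄ a1
Different reductions; not equal.

not equal: they reduce to a5 ⋄ a2 ⋄ a4 ⋄ a3 ⋄ a1 and a2 ⋄ a3 ⋄ a4 ⋄ a5 ⋄ a1


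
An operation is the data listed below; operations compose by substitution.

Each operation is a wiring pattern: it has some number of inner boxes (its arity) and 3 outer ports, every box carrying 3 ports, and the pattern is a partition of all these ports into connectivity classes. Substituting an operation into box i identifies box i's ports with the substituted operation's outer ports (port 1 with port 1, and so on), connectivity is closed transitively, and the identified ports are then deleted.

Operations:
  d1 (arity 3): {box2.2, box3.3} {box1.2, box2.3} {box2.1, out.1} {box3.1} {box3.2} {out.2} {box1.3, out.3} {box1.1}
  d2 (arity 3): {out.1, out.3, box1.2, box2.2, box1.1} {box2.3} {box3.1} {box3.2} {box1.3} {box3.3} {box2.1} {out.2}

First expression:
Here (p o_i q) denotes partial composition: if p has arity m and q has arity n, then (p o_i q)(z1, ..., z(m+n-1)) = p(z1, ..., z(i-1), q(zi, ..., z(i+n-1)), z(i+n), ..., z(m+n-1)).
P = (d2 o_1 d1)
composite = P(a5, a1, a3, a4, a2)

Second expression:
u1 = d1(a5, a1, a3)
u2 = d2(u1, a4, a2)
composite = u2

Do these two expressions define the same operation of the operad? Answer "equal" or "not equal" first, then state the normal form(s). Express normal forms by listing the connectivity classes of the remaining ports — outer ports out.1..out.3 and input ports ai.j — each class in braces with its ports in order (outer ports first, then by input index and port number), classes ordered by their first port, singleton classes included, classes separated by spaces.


equal — both sides give {out.1, out.3, a1.1, a4.2} {out.2} {a1.2, a3.3} {a1.3, a5.2} {a2.1} {a2.2} {a2.3} {a3.1} {a3.2} {a4.1} {a4.3} {a5.1} {a5.3}

The first expression, normalized: {out.1, out.3, a1.1, a4.2} {out.2} {a1.2, a3.3} {a1.3, a5.2} {a2.1} {a2.2} {a2.3} {a3.1} {a3.2} {a4.1} {a4.3} {a5.1} {a5.3}
The second expression, normalized: {out.1, out.3, a1.1, a4.2} {out.2} {a1.2, a3.3} {a1.3, a5.2} {a2.1} {a2.2} {a2.3} {a3.1} {a3.2} {a4.1} {a4.3} {a5.1} {a5.3}
Same normal form: equal.


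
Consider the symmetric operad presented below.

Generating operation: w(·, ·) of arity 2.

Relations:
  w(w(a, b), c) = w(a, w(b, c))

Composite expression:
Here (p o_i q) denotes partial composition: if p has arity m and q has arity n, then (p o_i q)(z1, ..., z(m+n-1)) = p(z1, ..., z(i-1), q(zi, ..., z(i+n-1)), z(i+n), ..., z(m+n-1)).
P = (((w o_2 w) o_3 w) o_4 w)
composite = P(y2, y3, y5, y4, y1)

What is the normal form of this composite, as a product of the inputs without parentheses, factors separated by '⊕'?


y2 ⊕ y3 ⊕ y5 ⊕ y4 ⊕ y1

Associativity of w dissolves the nesting; only the y-input order survives.
w(y4, y1) reduces to y4 ⊕ y1
w(y5, w(y4, y1)) reduces to y5 ⊕ y4 ⊕ y1
w(y3, w(y5, w(y4, y1))) reduces to y3 ⊕ y5 ⊕ y4 ⊕ y1
w(y2, w(y3, w(y5, w(y4, y1)))) reduces to y2 ⊕ y3 ⊕ y5 ⊕ y4 ⊕ y1


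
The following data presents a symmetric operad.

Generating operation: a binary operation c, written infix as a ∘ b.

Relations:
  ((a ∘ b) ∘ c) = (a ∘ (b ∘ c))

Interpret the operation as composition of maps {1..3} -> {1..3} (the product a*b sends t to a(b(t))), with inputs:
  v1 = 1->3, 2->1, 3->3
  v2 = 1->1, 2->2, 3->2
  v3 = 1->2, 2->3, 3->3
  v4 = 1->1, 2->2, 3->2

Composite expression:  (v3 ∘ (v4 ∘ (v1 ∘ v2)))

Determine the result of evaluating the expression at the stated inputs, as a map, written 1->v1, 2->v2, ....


1->3, 2->2, 3->2


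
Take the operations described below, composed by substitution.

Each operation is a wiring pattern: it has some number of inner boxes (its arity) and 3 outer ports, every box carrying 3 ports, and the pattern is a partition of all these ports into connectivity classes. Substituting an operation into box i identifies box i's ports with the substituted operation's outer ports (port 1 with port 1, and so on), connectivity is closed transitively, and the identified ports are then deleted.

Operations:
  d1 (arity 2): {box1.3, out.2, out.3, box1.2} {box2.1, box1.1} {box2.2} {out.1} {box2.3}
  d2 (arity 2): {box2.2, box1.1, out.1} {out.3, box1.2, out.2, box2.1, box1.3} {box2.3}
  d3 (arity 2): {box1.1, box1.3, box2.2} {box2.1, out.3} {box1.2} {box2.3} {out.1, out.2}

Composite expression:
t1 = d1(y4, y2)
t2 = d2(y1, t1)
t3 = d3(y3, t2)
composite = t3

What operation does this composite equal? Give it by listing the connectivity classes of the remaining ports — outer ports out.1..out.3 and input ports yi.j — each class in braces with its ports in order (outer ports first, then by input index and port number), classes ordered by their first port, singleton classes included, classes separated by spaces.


{out.1, out.2} {out.3, y1.1, y4.2, y4.3} {y1.2, y1.3, y3.1, y3.3} {y2.1, y4.1} {y2.2} {y2.3} {y3.2}

Substituting into d3 glues patterns; closure does the rest.
the subtree at d1 composes to {out.1} {out.2, out.3, y4.2, y4.3} {y2.1, y4.1} {y2.2} {y2.3} on (y4, y2); out.j = own outer ports
the subtree at d2 composes to {out.1, y1.1, y4.2, y4.3} {out.2, out.3, y1.2, y1.3} {y2.1, y4.1} {y2.2} {y2.3} on (y1, y4, y2); out.j = own outer ports
the subtree at d3 composes to {out.1, out.2} {out.3, y1.1, y4.2, y4.3} {y1.2, y1.3, y3.1, y3.3} {y2.1, y4.1} {y2.2} {y2.3} {y3.2} on (y3, y1, y4, y2); out.j = own outer ports


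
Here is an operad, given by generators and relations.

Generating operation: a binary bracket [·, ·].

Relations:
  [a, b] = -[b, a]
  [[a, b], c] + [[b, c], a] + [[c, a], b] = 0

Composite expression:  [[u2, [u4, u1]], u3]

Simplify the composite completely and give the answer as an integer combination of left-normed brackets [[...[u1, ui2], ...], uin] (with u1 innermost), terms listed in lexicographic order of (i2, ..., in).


[[[u1, u4], u2], u3]

In the tensor algebra, words opening u1 carry the u1-anchored form.
Composite bracket: [[u2, [u4, u1]], u3]
The bracket unfolds into 8 signed words via [a, b] = ab - ba (2^3 = 8).
Coefficients come from the u1-initial words:
  u1u4u2u3 appears with sign +1, giving the term +[[[u1, u4], u2], u3]


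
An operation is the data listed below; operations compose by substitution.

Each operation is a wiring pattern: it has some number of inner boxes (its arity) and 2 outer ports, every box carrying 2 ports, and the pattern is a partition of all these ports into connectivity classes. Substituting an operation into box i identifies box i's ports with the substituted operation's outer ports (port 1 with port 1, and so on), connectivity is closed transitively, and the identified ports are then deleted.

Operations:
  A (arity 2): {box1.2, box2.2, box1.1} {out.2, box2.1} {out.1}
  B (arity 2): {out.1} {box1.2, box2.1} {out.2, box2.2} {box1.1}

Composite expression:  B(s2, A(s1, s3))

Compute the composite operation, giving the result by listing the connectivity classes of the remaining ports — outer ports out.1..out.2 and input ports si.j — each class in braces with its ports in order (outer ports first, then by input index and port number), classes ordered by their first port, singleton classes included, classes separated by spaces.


Reachability decides: close wires over B-identified ports.
the subtree at A composes to {out.1} {out.2, s3.1} {s1.1, s1.2, s3.2} on (s1, s3); out.j = own outer ports
the subtree at B composes to {out.1} {out.2, s3.1} {s1.1, s1.2, s3.2} {s2.1} {s2.2} on (s2, s1, s3); out.j = own outer ports

{out.1} {out.2, s3.1} {s1.1, s1.2, s3.2} {s2.1} {s2.2}


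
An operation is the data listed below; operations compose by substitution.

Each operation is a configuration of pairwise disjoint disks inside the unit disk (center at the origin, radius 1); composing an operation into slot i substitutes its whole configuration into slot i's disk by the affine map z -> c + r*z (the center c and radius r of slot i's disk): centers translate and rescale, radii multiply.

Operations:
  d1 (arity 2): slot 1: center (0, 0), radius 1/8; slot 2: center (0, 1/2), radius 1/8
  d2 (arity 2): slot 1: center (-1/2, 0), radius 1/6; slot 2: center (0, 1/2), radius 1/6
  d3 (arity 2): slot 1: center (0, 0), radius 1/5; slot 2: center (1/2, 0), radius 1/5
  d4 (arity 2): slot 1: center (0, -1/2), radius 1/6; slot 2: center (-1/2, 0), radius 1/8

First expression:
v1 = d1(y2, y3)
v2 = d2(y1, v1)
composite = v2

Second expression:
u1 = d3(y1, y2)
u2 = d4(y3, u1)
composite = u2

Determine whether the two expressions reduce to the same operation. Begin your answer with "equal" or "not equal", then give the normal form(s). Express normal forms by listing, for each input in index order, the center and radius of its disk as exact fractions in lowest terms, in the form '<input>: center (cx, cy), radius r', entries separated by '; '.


not equal: they reduce to y1: center (-1/2, 0), radius 1/6; y2: center (0, 1/2), radius 1/48; y3: center (0, 7/12), radius 1/48 and y1: center (-1/2, 0), radius 1/40; y2: center (-7/16, 0), radius 1/40; y3: center (0, -1/2), radius 1/6

The first composite normalizes to y1: center (-1/2, 0), radius 1/6; y2: center (0, 1/2), radius 1/48; y3: center (0, 7/12), radius 1/48
The second composite normalizes to y1: center (-1/2, 0), radius 1/40; y2: center (-7/16, 0), radius 1/40; y3: center (0, -1/2), radius 1/6
The normal forms differ: not equal.


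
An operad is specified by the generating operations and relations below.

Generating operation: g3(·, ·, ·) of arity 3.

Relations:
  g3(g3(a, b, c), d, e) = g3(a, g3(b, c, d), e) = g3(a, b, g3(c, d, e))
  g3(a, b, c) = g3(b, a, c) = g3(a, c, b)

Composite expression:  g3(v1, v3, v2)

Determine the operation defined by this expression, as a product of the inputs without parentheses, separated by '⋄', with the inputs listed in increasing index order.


With g3 associative and commutative, the v-input set is all that matters.
g3(v1, v3, v2) flattens to v1 ⋄ v3 ⋄ v2
rearranged into index order: v1 ⋄ v2 ⋄ v3

v1 ⋄ v2 ⋄ v3


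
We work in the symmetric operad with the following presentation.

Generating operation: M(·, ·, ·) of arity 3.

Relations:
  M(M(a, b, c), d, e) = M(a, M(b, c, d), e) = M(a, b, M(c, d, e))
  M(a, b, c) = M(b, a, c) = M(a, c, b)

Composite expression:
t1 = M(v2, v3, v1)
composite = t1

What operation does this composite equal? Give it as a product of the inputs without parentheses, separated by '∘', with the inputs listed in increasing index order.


v1 ∘ v2 ∘ v3

Shape and order are irrelevant to M; the v-input set decides.
M(v2, v3, v1) linearizes to v2 ∘ v3 ∘ v1
rearranged into index order: v1 ∘ v2 ∘ v3


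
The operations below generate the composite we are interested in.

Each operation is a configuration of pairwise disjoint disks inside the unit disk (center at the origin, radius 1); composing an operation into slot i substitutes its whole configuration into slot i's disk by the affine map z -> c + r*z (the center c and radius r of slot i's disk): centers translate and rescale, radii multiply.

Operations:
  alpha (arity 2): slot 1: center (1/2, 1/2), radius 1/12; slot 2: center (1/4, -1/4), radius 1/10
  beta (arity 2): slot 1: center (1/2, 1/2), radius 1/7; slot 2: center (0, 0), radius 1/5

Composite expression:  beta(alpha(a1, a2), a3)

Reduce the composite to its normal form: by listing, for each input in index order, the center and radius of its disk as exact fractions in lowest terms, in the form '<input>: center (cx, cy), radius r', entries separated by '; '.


a1: center (4/7, 4/7), radius 1/84; a2: center (15/28, 13/28), radius 1/70; a3: center (0, 0), radius 1/5

Each a-disk chains the slot maps above it in beta; radii multiply.
input a1: applying the 2 nested substitutions gives center (4/7, 4/7), radius 1/84
input a2: applying the 2 nested substitutions gives center (15/28, 13/28), radius 1/70
input a3: applying the 1 nested substitution gives center (0, 0), radius 1/5


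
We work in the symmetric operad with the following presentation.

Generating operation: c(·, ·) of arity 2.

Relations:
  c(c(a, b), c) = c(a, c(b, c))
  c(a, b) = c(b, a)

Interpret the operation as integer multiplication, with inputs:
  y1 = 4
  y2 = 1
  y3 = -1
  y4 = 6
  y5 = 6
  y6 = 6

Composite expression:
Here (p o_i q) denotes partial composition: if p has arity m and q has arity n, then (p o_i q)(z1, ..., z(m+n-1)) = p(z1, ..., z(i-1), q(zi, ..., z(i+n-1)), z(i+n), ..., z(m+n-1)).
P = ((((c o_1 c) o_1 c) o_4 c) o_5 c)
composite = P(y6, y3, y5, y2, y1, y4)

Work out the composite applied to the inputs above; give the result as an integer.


-864

c(y6, y3) = -6
c(c(y6, y3), y5) = -36
c(y1, y4) = 24
c(y2, c(y1, y4)) = 24
c(c(c(y6, y3), y5), c(y2, c(y1, y4))) = -864


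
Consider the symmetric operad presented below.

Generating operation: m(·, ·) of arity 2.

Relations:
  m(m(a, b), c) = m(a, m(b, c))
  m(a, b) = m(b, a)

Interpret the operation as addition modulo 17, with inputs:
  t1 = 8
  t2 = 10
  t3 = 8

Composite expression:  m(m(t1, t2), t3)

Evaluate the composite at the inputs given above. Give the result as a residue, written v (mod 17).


m(t1, t2) = 1
m(m(t1, t2), t3) = 9

9 (mod 17)


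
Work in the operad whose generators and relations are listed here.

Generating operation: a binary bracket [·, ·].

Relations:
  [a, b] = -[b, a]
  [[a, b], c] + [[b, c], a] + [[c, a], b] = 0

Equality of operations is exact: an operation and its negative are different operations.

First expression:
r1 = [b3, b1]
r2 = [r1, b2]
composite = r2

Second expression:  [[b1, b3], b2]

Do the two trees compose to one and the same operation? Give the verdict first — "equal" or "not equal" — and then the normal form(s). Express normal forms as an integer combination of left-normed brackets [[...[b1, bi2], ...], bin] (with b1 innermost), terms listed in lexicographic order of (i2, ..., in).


The first expression, normalized: -[[b1, b3], b2]
The second expression, normalized: [[b1, b3], b2]
The forms do not match — not equal.

not equal; the first gives -[[b1, b3], b2] and the second [[b1, b3], b2]


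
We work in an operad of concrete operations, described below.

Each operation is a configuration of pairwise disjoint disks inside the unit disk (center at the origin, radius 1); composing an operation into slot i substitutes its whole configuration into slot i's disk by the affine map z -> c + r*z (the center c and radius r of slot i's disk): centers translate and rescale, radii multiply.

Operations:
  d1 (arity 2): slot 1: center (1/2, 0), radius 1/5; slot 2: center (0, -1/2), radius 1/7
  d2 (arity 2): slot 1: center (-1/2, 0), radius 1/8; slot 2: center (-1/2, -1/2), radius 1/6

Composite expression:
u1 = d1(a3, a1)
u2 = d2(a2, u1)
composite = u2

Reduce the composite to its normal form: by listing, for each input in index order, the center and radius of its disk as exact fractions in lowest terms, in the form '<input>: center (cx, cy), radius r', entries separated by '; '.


a1: center (-1/2, -7/12), radius 1/42; a2: center (-1/2, 0), radius 1/8; a3: center (-5/12, -1/2), radius 1/30

Follow each a-input down from d2: c' goes to c + r*c', radius to r*r'.
input a2: composing its 1 substitution step yields center (-1/2, 0), radius 1/8
input a3: composing its 2 substitution steps yields center (-5/12, -1/2), radius 1/30
input a1: composing its 2 substitution steps yields center (-1/2, -7/12), radius 1/42


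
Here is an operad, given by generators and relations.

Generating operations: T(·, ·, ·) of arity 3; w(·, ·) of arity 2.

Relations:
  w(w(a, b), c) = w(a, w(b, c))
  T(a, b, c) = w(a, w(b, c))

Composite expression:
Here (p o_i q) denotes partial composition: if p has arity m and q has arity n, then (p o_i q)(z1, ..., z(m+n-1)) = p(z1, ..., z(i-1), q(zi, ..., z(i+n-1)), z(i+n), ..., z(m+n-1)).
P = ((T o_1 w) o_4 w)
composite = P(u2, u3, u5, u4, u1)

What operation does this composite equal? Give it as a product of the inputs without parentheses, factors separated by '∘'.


u2 ∘ u3 ∘ u5 ∘ u4 ∘ u1

Associativity of T dissolves the nesting; only the u-input order survives.
w(u2, u3) spells out as u2 ∘ u3
w(u4, u1) spells out as u4 ∘ u1
T(w(u2, u3), u5, w(u4, u1)) spells out as u2 ∘ u3 ∘ u5 ∘ u4 ∘ u1


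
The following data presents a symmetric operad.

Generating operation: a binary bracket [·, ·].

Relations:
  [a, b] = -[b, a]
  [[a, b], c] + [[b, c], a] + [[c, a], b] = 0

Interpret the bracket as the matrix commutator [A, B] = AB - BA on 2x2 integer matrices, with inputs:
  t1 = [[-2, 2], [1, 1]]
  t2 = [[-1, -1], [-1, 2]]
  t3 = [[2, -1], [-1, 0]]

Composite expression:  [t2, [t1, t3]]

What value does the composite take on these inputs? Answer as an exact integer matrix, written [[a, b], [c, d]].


[[0, 1], [-1, 0]]

[t1, t3] = [[-1, -1], [-1, 1]]
[t2, [t1, t3]] = [[0, 1], [-1, 0]]


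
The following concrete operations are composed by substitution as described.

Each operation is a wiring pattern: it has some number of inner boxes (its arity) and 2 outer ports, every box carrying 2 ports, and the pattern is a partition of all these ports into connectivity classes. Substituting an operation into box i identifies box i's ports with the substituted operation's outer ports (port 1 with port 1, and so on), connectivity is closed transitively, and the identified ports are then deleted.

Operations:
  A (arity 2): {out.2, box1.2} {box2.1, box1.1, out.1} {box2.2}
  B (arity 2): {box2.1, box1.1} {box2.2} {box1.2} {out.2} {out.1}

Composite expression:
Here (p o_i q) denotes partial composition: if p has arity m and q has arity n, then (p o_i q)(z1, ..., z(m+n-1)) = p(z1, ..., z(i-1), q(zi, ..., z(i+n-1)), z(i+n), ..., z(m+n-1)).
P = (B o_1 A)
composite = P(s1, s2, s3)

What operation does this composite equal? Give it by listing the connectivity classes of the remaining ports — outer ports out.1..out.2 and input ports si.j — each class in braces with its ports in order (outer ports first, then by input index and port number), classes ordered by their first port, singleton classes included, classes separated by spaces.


{out.1} {out.2} {s1.1, s2.1, s3.1} {s1.2} {s2.2} {s3.2}

Reachability decides: close wires over B-identified ports.
after A, the pattern on (s1, s2) reads {out.1, s1.1, s2.1} {out.2, s1.2} {s2.2} (out.j = its outer ports)
after B, the pattern on (s1, s2, s3) reads {out.1} {out.2} {s1.1, s2.1, s3.1} {s1.2} {s2.2} {s3.2} (out.j = its outer ports)


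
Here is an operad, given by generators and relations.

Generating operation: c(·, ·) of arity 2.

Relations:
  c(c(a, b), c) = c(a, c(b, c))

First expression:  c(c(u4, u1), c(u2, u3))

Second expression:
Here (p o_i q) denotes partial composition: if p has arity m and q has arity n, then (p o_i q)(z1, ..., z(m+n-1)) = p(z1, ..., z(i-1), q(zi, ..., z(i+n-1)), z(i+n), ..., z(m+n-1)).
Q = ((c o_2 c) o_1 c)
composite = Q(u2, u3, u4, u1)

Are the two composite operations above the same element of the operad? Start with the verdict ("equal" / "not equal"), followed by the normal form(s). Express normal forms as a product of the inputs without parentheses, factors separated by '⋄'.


not equal; the first gives u4 ⋄ u1 ⋄ u2 ⋄ u3 and the second u2 ⋄ u3 ⋄ u4 ⋄ u1

The first expression reduces to u4 ⋄ u1 ⋄ u2 ⋄ u3
The second expression reduces to u2 ⋄ u3 ⋄ u4 ⋄ u1
They disagree, so not equal.


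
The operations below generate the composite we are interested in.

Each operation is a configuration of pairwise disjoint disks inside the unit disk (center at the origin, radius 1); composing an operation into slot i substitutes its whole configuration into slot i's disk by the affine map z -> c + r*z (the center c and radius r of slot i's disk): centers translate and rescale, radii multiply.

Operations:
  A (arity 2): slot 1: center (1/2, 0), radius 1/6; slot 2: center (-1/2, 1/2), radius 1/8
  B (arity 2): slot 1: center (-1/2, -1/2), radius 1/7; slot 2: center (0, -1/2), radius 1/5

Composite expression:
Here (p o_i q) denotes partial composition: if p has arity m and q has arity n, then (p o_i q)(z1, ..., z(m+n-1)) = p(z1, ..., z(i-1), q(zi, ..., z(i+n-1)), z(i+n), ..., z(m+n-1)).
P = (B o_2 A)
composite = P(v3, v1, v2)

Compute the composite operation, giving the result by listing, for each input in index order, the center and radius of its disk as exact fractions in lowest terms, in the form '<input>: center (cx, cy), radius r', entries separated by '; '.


v1: center (1/10, -1/2), radius 1/30; v2: center (-1/10, -2/5), radius 1/40; v3: center (-1/2, -1/2), radius 1/7

Below B, radii multiply path by path; the v-disk centers shift.
v3: after 1 affine step, its disk has center (-1/2, -1/2), radius 1/7
v1: after 2 affine steps, its disk has center (1/10, -1/2), radius 1/30
v2: after 2 affine steps, its disk has center (-1/10, -2/5), radius 1/40


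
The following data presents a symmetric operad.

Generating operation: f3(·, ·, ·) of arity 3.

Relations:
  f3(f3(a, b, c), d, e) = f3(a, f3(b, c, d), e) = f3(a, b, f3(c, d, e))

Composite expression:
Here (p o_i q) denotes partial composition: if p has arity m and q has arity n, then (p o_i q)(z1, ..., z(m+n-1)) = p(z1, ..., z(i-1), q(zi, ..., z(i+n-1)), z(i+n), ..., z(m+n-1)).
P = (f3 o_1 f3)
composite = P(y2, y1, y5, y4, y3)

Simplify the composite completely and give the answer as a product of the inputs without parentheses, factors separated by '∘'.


y2 ∘ y1 ∘ y5 ∘ y4 ∘ y3


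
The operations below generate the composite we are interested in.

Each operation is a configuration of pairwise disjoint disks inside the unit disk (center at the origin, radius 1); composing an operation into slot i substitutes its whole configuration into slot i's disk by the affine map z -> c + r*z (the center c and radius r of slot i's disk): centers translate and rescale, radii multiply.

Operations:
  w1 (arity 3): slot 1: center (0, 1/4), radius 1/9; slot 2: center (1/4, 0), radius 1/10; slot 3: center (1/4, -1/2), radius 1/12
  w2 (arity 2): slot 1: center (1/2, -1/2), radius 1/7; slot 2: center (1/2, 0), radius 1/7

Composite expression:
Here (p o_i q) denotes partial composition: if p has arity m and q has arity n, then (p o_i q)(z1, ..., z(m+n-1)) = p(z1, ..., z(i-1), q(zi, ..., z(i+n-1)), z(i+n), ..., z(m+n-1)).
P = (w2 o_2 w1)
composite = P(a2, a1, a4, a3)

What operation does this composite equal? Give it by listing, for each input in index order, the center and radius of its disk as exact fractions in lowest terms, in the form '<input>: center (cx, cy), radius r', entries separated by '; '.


a1: center (1/2, 1/28), radius 1/63; a2: center (1/2, -1/2), radius 1/7; a3: center (15/28, -1/14), radius 1/84; a4: center (15/28, 0), radius 1/70

Only the slot chain above each a matters under w2; compose those maps.
a2 passes through 1 substitution, ending at center (1/2, -1/2), radius 1/7
a1 passes through 2 substitutions, ending at center (1/2, 1/28), radius 1/63
a4 passes through 2 substitutions, ending at center (15/28, 0), radius 1/70
a3 passes through 2 substitutions, ending at center (15/28, -1/14), radius 1/84


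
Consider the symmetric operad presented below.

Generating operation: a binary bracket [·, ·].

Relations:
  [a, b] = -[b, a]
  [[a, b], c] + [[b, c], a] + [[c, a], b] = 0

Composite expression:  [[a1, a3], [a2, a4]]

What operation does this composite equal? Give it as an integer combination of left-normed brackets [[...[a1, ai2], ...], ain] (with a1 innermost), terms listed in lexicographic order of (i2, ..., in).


In the tensor algebra, words opening a1 carry the a1-anchored form.
Composite bracket: [[a1, a3], [a2, a4]]
Full expansion: 8 signed words from ab - ba (2^3 = 8).
Coefficients come from the a1-initial words:
  the word a1a3a2a4 carries sign +1 and contributes +[[[a1, a3], a2], a4]
  the word a1a3a4a2 carries sign -1 and contributes -[[[a1, a3], a4], a2]

[[[a1, a3], a2], a4] - [[[a1, a3], a4], a2]


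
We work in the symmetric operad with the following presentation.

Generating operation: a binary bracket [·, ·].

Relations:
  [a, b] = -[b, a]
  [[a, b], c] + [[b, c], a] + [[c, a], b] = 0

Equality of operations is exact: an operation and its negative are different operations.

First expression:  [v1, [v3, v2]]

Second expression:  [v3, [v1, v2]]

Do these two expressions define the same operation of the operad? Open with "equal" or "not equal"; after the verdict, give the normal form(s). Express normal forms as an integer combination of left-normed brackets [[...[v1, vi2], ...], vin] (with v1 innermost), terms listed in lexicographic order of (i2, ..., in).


not equal: they reduce to -[[v1, v2], v3] + [[v1, v3], v2] and -[[v1, v2], v3]

Reducing the first expression gives -[[v1, v2], v3] + [[v1, v3], v2]
Reducing the second expression gives -[[v1, v2], v3]
They disagree, so not equal.


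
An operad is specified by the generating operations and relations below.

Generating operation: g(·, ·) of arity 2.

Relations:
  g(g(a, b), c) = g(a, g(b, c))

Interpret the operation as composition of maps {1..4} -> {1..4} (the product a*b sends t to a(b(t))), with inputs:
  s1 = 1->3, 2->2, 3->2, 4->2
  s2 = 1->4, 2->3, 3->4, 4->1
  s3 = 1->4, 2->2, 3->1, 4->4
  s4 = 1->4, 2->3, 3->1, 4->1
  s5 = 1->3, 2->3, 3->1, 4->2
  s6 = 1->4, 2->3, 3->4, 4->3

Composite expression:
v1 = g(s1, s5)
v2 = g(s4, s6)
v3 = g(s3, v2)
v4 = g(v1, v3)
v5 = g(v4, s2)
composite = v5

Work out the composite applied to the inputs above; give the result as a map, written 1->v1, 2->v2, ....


g(s1, s5) = 1->2, 2->2, 3->3, 4->2
g(s4, s6) = 1->1, 2->1, 3->1, 4->1
g(s3, g(s4, s6)) = 1->4, 2->4, 3->4, 4->4
g(g(s1, s5), g(s3, g(s4, s6))) = 1->2, 2->2, 3->2, 4->2
g(g(g(s1, s5), g(s3, g(s4, s6))), s2) = 1->2, 2->2, 3->2, 4->2

1->2, 2->2, 3->2, 4->2


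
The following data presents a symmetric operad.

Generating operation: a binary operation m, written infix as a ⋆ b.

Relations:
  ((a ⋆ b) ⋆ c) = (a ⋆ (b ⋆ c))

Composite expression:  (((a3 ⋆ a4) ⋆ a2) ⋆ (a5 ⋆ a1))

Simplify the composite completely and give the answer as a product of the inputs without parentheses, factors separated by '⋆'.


a3 ⋆ a4 ⋆ a2 ⋆ a5 ⋆ a1

Under associativity of m, the answer is the a's in reading order.
(a3 ⋆ a4) unparenthesizes to a3 ⋆ a4
((a3 ⋆ a4) ⋆ a2) unparenthesizes to a3 ⋆ a4 ⋆ a2
(a5 ⋆ a1) unparenthesizes to a5 ⋆ a1
(((a3 ⋆ a4) ⋆ a2) ⋆ (a5 ⋆ a1)) unparenthesizes to a3 ⋆ a4 ⋆ a2 ⋆ a5 ⋆ a1


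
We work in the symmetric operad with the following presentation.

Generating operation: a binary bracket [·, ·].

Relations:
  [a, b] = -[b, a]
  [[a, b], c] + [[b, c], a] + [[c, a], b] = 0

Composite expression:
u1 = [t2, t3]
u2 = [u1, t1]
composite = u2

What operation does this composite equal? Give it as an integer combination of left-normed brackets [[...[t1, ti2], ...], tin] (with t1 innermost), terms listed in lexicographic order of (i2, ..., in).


-[[t1, t2], t3] + [[t1, t3], t2]

Antisymmetry and Jacobi reduce to t1-anchored left-normed brackets.
Composite bracket: [[t2, t3], t1]
Expanding via [a, b] = ab - ba: 4 signed words (2^2 = 4).
Keep just the words that open with t1:
  from t1t2t3, sign -1: term -[[t1, t2], t3]
  from t1t3t2, sign +1: term +[[t1, t3], t2]


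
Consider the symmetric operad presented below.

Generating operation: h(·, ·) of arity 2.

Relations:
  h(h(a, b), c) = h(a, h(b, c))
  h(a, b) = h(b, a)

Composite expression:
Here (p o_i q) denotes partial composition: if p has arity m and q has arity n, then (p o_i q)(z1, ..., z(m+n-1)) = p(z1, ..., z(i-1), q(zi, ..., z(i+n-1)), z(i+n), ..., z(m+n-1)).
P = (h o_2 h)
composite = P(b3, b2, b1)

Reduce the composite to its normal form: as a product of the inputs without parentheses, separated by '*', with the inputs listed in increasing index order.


b1 * b2 * b3

Any arrangement under h is one operation, so sort the b-inputs.
h(b2, b1) reduces to b2 * b1
h(b3, h(b2, b1)) reduces to b3 * b2 * b1
sorting the factors by input index: b1 * b2 * b3


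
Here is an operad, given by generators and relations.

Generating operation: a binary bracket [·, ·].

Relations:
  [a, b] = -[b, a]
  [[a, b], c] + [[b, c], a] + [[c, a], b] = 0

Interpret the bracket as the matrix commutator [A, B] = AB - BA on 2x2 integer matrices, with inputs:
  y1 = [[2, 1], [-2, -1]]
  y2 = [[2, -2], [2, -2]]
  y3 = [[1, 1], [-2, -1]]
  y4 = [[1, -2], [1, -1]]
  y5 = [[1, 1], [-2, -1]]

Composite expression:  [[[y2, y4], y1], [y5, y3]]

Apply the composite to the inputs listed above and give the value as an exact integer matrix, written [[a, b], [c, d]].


[[0, 0], [0, 0]]

[y2, y4] = [[2, -4], [0, -2]]
[[y2, y4], y1] = [[8, 16], [8, -8]]
[y5, y3] = [[0, 0], [0, 0]]
[[[y2, y4], y1], [y5, y3]] = [[0, 0], [0, 0]]


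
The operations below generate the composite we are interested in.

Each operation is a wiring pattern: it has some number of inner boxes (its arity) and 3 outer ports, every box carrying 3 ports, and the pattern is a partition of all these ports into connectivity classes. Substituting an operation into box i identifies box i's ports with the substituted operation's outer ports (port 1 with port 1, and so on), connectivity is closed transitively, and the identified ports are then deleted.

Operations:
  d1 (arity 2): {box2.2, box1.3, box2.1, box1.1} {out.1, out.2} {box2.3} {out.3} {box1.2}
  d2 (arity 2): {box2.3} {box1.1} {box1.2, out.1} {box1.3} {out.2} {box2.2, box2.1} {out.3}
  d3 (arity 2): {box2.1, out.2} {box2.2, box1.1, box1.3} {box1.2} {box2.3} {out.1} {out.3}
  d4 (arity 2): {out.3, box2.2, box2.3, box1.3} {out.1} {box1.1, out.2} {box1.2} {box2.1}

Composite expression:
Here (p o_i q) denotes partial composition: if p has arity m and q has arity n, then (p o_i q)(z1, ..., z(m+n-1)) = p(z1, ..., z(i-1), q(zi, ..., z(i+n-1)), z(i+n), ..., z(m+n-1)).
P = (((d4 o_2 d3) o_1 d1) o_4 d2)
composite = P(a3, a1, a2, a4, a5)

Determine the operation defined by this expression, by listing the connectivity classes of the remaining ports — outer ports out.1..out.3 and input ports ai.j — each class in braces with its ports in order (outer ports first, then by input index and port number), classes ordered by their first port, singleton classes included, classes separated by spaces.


{out.1} {out.2} {out.3, a4.2} {a1.1, a1.2, a3.1, a3.3} {a1.3} {a2.1, a2.3} {a2.2} {a3.2} {a4.1} {a4.3} {a5.1, a5.2} {a5.3}

Treat the ports identified at d4 as solder joints: merge, then drop.
after d1, the pattern on (a3, a1) reads {out.1, out.2} {out.3} {a1.1, a1.2, a3.1, a3.3} {a1.3} {a3.2} (out.j = its outer ports)
after d2, the pattern on (a4, a5) reads {out.1, a4.2} {out.2} {out.3} {a4.1} {a4.3} {a5.1, a5.2} {a5.3} (out.j = its outer ports)
after d3, the pattern on (a2, a4, a5) reads {out.1} {out.2, a4.2} {out.3} {a2.1, a2.3} {a2.2} {a4.1} {a4.3} {a5.1, a5.2} {a5.3} (out.j = its outer ports)
after d4, the pattern on (a3, a1, a2, a4, a5) reads {out.1} {out.2} {out.3, a4.2} {a1.1, a1.2, a3.1, a3.3} {a1.3} {a2.1, a2.3} {a2.2} {a3.2} {a4.1} {a4.3} {a5.1, a5.2} {a5.3} (out.j = its outer ports)


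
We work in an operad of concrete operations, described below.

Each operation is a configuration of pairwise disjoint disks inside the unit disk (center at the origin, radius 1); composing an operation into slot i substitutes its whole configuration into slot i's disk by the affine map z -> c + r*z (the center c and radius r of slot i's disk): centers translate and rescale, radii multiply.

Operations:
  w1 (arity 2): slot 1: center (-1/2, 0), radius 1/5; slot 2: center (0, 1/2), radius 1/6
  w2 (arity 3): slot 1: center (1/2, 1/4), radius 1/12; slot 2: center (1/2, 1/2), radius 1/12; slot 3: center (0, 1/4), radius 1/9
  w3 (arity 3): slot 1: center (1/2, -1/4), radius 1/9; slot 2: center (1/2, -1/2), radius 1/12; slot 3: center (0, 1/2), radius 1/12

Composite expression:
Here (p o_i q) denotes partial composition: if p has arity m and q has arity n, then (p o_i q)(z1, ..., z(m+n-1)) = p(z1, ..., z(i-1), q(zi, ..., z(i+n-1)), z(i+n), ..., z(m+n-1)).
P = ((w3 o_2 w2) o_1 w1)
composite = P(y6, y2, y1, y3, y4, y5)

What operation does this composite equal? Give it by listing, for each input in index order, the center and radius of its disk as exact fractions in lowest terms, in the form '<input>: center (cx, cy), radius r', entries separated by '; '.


y1: center (13/24, -23/48), radius 1/144; y2: center (1/2, -7/36), radius 1/54; y3: center (13/24, -11/24), radius 1/144; y4: center (1/2, -23/48), radius 1/108; y5: center (0, 1/2), radius 1/12; y6: center (4/9, -1/4), radius 1/45

Nesting under w3 composes maps z -> c + r*z down each y-path.
y6: after 2 affine steps, its disk has center (4/9, -1/4), radius 1/45
y2: after 2 affine steps, its disk has center (1/2, -7/36), radius 1/54
y1: after 2 affine steps, its disk has center (13/24, -23/48), radius 1/144
y3: after 2 affine steps, its disk has center (13/24, -11/24), radius 1/144
y4: after 2 affine steps, its disk has center (1/2, -23/48), radius 1/108
y5: after 1 affine step, its disk has center (0, 1/2), radius 1/12


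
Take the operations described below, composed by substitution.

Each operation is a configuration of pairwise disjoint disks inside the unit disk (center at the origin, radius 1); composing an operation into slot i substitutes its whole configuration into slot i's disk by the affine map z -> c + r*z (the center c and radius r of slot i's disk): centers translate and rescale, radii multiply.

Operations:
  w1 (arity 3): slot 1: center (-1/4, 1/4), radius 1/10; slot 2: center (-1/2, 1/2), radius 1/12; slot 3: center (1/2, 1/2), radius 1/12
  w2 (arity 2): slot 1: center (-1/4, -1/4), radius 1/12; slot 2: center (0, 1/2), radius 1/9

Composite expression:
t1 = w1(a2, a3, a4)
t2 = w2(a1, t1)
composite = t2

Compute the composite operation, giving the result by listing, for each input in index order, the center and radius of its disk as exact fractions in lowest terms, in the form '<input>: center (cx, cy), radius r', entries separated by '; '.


Below w2, radii multiply path by path; the a-disk centers shift.
for a1, the 1-step affine chain lands on center (-1/4, -1/4), radius 1/12
for a2, the 2-step affine chain lands on center (-1/36, 19/36), radius 1/90
for a3, the 2-step affine chain lands on center (-1/18, 5/9), radius 1/108
for a4, the 2-step affine chain lands on center (1/18, 5/9), radius 1/108

a1: center (-1/4, -1/4), radius 1/12; a2: center (-1/36, 19/36), radius 1/90; a3: center (-1/18, 5/9), radius 1/108; a4: center (1/18, 5/9), radius 1/108
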